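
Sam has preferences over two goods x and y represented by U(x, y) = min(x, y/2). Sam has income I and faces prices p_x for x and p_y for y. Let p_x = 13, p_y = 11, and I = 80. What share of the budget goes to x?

With perfect complements, no substitution: consume in ratio x:y = 1:2.
Budget: p_x·x + p_y·2·x = I, so (p_x + 2·p_y)·x = I.
Demand: x*(p_x,p_y,I) = I/(p_x + 2·p_y), y* = 2·I/(p_x + 2·p_y).
Here 13 + 2·11 = 35, giving x* = 2.2857 and y* = 4.5714.
Expenditure on x: 13·2.2857 = 29.7143; share = 0.3714.

share on x = 0.3714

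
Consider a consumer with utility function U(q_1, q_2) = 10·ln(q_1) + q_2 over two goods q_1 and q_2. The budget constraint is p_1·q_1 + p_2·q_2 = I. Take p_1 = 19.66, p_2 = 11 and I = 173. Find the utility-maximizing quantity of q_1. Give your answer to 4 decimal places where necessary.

q_1* = 5.5951

At the given prices: q_1* = 10·11/19.66 = 5.5951.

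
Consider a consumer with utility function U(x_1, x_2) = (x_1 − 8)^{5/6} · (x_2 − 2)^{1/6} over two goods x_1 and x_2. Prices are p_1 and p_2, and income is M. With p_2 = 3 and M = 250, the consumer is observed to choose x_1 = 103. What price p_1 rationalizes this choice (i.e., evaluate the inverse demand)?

p_1 = 2

This is Cobb-Douglas in (x_1−8, x_2−2): tangency gives 5/6·p_2·(x_2−2) = 1/6·p_1·(x_1−8).
After buying the subsistence bundle (8, 2), a share 5/6 of the remaining income goes to x_1: x_1* = 8 + 5/6·(M − 8p_1 − 2p_2)/p_1.
Set x_1* = 103 in the demand function and solve for p_1: p_1 = 2.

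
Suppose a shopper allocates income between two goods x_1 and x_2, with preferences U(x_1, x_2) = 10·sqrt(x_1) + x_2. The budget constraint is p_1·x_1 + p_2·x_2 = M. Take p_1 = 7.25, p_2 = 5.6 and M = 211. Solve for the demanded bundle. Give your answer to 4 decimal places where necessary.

x_1* = 14.9156, x_2* = 18.3682

Thus x_1* = (5·p_2/p_1)² — independent of M — with the rest of income spent on x_2.
Plugging in: x_1* = (5·5.6/7.25)² = 14.9156, x_2* = 18.3682.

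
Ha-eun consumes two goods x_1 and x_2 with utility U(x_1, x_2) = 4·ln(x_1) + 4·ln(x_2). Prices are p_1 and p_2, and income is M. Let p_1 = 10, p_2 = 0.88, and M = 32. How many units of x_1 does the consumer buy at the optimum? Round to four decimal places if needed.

x_1* = 1.6

Tangency: MRS = x_2/x_1 = p_1/p_2.
So 4·p_2·x_2 = 4·p_1·x_1; combined with the budget, a share 0.5 of income goes to x_1.
Demand: x_1*(p_1,p_2,M) = 0.5·M/p_1 and x_2* = 0.5·M/p_2.
At p_1=10, p_2=0.88, M=32: x_1* = 0.5·32/10 = 1.6.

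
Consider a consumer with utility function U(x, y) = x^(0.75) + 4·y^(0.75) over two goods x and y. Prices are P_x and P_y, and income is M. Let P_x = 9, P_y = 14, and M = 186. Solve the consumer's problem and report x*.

MRS = MU_x/MU_y = (1/4)·(y/x)^(0.25). Set equal to P_x/P_y.
Solve for the ratio: y/x = [4·P_x/P_y]^(4).
With the ratio pinned down, the budget gives x* = M/(P_x + P_y·(y/x)) and y* = (y/x)·x*.
Numerically y/x = 43.721783, so x* = 186/(9 + 14·43.721783) = 0.2995.

x* = 0.2995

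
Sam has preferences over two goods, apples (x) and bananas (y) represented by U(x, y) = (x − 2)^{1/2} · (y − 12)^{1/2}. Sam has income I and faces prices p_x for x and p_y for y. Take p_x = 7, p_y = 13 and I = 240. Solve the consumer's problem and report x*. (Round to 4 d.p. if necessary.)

x* = 7

Let x' = x−2, y' = y−12. MRS = y'/x' = p_x/p_y.
Substituting into the budget: x* = 2 + 0.5·(I − 2·p_x − 12·p_y)/p_x, and y* = 12 + 0.5·(…)/p_y.
Discretionary income = 240 − 2·7 − 12·13 = 70; x* = 2 + 0.5·70/7 = 7.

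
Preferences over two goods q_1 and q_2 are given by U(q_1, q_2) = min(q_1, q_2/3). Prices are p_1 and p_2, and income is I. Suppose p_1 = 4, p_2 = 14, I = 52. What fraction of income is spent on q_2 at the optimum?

With perfect complements, no substitution: consume in ratio q_1:q_2 = 1:3.
Budget: p_1·q_1 + p_2·3·q_1 = I, so (p_1 + 3·p_2)·q_1 = I.
Demand: q_1*(p_1,p_2,I) = I/(p_1 + 3·p_2), q_2* = 3·I/(p_1 + 3·p_2).
Here 4 + 3·14 = 46, giving q_1* = 1.1304 and q_2* = 3.3913.
Expenditure on q_2: 14·3.3913 = 47.4783; share = 0.913.

share on q_2 = 0.913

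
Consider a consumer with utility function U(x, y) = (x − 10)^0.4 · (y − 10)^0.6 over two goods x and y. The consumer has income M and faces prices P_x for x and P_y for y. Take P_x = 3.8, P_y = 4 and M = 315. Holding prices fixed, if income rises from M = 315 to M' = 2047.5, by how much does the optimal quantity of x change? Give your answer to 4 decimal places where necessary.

MRS = (2/3)·(y−10)/(x−10). Tangency with P_x/P_y gives y−10 = (3/2)·(P_x/P_y)·(x−10).
After buying the subsistence bundle (10, 10), a share 0.4 of the remaining income goes to x: x* = 10 + 0.4·(M − 10P_x − 10P_y)/P_x.
Discretionary income = 315 − 10·3.8 − 10·4 = 237; x* = 10 + 0.4·237/3.8 = 34.9474.
At M' = 2047.5: x* = 217.3158. Change: 217.3158 − 34.9474 = 182.3684.

Δx* = 182.3684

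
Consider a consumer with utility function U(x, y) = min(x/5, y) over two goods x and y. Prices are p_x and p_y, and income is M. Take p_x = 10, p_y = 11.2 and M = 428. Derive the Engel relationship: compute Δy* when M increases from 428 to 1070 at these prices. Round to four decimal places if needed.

Δy* = 10.4902

With perfect complements, no substitution: consume in ratio x:y = 5:1.
Budget: p_x·x + p_y·(1/5)·x = M, so (5·p_x + p_y)·x = 5·M.
Demand: x*(p_x,p_y,M) = 5·M/(5·p_x + p_y), y* = M/(5·p_x + p_y).
Here 5·10 + 11.2 = 61.2, giving y* = 6.9935.
At M' = 1070: y* = 17.4837. Change: 17.4837 − 6.9935 = 10.4902.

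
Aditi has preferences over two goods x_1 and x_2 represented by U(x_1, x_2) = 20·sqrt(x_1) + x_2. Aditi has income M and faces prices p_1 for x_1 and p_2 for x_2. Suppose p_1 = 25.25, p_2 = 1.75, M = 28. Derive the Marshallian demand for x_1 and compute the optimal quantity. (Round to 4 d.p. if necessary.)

Utility is quasi-linear in x_2; the FOC for x_1 is 10/√x_1 = p_1/p_2.
Solve: √x_1 = 10·p_2/p_1, so x_1*(p_1,p_2) = (10·p_2/p_1)², and x_2* = (M − p_1·x_1*)/p_2.
Plugging in: x_1* = (10·1.75/25.25)² = 0.4803.

x_1* = 0.4803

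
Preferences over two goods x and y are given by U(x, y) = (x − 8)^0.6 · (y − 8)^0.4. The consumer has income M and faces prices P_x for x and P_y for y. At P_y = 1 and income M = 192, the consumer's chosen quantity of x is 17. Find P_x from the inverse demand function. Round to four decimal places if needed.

This is Cobb-Douglas in (x−8, y−8): tangency gives 0.6·P_y·(y−8) = 0.4·P_x·(x−8).
After buying the subsistence bundle (8, 8), a share 0.6 of the remaining income goes to x: x* = 8 + 0.6·(M − 8P_x − 8P_y)/P_x.
Set x* = 17 in the demand function and solve for P_x: P_x = 8.

P_x = 8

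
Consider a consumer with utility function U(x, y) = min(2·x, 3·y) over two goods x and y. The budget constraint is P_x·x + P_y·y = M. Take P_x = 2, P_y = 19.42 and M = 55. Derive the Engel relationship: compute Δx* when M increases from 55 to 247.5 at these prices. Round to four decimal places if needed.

With perfect complements, no substitution: consume in ratio x:y = 3:2.
Budget: P_x·x + P_y·(2/3)·x = M, so (3·P_x + 2·P_y)·x = 3·M.
Demand: x*(P_x,P_y,M) = 3·M/(3·P_x + 2·P_y), y* = 2·M/(3·P_x + 2·P_y).
Here 3·2 + 2·19.42 = 44.84, giving x* = 3.6798.
At M' = 247.5: x* = 16.5589. Change: 16.5589 − 3.6798 = 12.8791.

Δx* = 12.8791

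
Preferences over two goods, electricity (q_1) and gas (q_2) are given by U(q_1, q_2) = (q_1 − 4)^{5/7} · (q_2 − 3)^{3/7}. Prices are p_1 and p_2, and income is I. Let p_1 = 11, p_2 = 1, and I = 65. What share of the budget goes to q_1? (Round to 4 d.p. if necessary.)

share on q_1 = 0.85

MRS = (5/3)·(q_2−3)/(q_1−4). Tangency with p_1/p_2 gives q_2−3 = (3/5)·(p_1/p_2)·(q_1−4).
Substituting into the budget: q_1* = 4 + 0.625·(I − 4·p_1 − 3·p_2)/p_1, and q_2* = 3 + 0.375·(…)/p_2.
Discretionary income = 65 − 4·11 − 3·1 = 18; q_1* = 4 + 0.625·18/11 = 5.0227; q_2* = 3 + 0.375·18/1 = 9.75.
Expenditure on q_1: 11·5.0227 = 55.25; share = 0.85.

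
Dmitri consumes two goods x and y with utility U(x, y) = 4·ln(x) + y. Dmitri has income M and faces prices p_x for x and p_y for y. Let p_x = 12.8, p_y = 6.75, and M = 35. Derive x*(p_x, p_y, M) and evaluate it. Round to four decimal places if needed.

x* = 2.1094

So x*(p_x,p_y) = 4·p_y/p_x, independent of income; and y* = (M − 4·p_y)/p_y.
At the given prices: x* = 4·6.75/12.8 = 2.1094.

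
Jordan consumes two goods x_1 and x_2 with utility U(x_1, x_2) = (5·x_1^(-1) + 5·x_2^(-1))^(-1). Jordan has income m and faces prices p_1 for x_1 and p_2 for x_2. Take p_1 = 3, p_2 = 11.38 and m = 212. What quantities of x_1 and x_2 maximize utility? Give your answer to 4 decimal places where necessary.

Substitute x_2 = (x_2/x_1)·x_1 into the budget: x_1* = m/(p_1 + p_2·(x_2/x_1)).
Numerically x_2/x_1 = 0.51344, so x_1* = 212/(3 + 11.38·0.51344) = 23.9739 and x_2* = 0.51344·23.9739 = 12.3092.

x_1* = 23.9739, x_2* = 12.3092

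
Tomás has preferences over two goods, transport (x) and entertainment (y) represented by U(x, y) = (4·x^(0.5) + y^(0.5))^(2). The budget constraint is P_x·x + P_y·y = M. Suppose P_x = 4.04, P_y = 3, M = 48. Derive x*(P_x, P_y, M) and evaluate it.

x* = 10.9588

From the CES first-order condition, 4·(y/x)^(0.5) = P_x/P_y.
Hence y/x = ((1/4)·P_x/P_y)^(1/(0.5)), i.e. raised to the 2 power.
Substitute y = (y/x)·x into the budget: x* = M/(P_x + P_y·(y/x)).
Numerically y/x = 0.113344, so x* = 48/(4.04 + 3·0.113344) = 10.9588.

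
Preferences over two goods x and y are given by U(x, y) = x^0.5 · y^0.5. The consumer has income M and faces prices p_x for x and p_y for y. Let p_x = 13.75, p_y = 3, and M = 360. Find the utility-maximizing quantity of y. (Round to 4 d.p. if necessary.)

y* = 60

MU_x/MU_y = (0.5·y)/(0.5·x); tangency sets this equal to p_x/p_y.
Rearranging, p_y·y = p_x·x. Substituting into the budget gives p_x·x·(1 + 1) = M.
Demand: x*(p_x,p_y,M) = 0.5·M/p_x and y* = 0.5·M/p_y.
At p_x=13.75, p_y=3, M=360: y* = 0.5·360/3 = 60.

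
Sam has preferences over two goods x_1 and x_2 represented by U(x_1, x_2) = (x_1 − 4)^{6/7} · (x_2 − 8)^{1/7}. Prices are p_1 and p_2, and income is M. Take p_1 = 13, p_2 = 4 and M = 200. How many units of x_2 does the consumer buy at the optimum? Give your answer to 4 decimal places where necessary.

x_2* = 12.1429

This is Cobb-Douglas in (x_1−4, x_2−8): tangency gives 6/7·p_2·(x_2−8) = 1/7·p_1·(x_1−4).
After buying the subsistence bundle (4, 8), a share 6/7 of the remaining income goes to x_1: x_1* = 4 + 6/7·(M − 4p_1 − 8p_2)/p_1.
Discretionary income = 200 − 4·13 − 8·4 = 116; x_2* = 8 + 1/7·116/4 = 12.1429.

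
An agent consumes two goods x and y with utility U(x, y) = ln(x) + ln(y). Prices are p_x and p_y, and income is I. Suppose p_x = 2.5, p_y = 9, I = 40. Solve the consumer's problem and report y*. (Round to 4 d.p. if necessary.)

MU_x/MU_y = (y)/(x); tangency sets this equal to p_x/p_y.
Rearranging, p_y·y = p_x·x. Substituting into the budget gives p_x·x·(1 + 1) = I.
Demand: x*(p_x,p_y,I) = 0.5·I/p_x and y* = 0.5·I/p_y.
At p_x=2.5, p_y=9, I=40: y* = 0.5·40/9 = 2.2222.

y* = 2.2222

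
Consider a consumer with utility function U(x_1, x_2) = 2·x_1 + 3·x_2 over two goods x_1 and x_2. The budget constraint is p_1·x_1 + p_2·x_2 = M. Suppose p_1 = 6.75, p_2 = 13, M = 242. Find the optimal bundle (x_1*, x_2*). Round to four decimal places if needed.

Linear utility — the consumer picks whichever good has higher MU/price: 2/6.75 = 0.2963 vs 3/13 = 0.2308.
x_1 gives more utility per dollar, so spend all income on x_1: x_1* = M/p_1, x_2* = 0.
Numerically: x_1* = 35.8519, x_2* = 0.

x_1* = 35.8519, x_2* = 0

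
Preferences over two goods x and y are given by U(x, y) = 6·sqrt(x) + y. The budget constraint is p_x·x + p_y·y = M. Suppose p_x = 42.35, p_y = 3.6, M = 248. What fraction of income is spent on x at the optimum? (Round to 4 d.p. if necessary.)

Utility is quasi-linear in y; the FOC for x is 3/√x = p_x/p_y.
Solve: √x = 3·p_y/p_x, so x*(p_x,p_y) = (3·p_y/p_x)², and y* = (M − p_x·x*)/p_y.
Plugging in: x* = (3·3.6/42.35)² = 0.065, y* = 68.1238.
Expenditure on x: 42.35·0.065 = 2.7542; share = 0.0111.

share on x = 0.0111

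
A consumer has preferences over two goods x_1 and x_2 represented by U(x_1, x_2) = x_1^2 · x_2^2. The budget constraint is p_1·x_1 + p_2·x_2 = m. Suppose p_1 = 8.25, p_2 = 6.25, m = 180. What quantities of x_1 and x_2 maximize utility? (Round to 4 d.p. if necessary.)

MU_x_1/MU_x_2 = (2·x_2)/(2·x_1); tangency sets this equal to p_1/p_2.
So 2·p_2·x_2 = 2·p_1·x_1; combined with the budget, a share 0.5 of income goes to x_1.
Demand: x_1*(p_1,p_2,m) = 0.5·m/p_1 and x_2* = 0.5·m/p_2.
At p_1=8.25, p_2=6.25, m=180: x_1* = 0.5·180/8.25 = 10.9091, x_2* = 14.4.

x_1* = 10.9091, x_2* = 14.4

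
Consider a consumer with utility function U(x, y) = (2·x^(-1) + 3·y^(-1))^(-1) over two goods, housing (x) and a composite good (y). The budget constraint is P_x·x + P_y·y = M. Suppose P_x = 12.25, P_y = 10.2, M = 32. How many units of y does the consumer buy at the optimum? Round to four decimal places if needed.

With the ratio pinned down, the budget gives x* = M/(P_x + P_y·(y/x)) and y* = (y/x)·x*.
Numerically y/x = 1.342189, so x* = 32/(12.25 + 10.2·1.342189) = 1.2336 and y* = 1.342189·1.2336 = 1.6557.

y* = 1.6557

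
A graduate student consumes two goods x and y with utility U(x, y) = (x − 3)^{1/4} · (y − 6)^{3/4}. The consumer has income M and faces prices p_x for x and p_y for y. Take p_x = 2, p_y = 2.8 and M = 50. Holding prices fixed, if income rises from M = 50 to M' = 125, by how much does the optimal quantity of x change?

This is Cobb-Douglas in (x−3, y−6): tangency gives 0.25·p_y·(y−6) = 0.75·p_x·(x−3).
Substituting into the budget: x* = 3 + 0.25·(M − 3·p_x − 6·p_y)/p_x, and y* = 6 + 0.75·(…)/p_y.
Discretionary income = 50 − 3·2 − 6·2.8 = 27.2; x* = 3 + 0.25·27.2/2 = 6.4.
At M' = 125: x* = 15.775. Change: 15.775 − 6.4 = 9.375.

Δx* = 9.375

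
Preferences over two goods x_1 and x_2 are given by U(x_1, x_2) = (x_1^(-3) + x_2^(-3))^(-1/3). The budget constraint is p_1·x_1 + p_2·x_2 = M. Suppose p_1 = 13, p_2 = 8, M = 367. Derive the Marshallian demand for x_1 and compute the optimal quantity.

From the CES first-order condition, (x_2/x_1)^(4) = p_1/p_2.
Solve for the ratio: x_2/x_1 = [p_1/p_2]^(0.25).
With the ratio pinned down, the budget gives x_1* = M/(p_1 + p_2·(x_2/x_1)) and x_2* = (x_2/x_1)·x_1*.
Numerically x_2/x_1 = 1.12905, so x_1* = 367/(13 + 8·1.12905) = 16.6573.

x_1* = 16.6573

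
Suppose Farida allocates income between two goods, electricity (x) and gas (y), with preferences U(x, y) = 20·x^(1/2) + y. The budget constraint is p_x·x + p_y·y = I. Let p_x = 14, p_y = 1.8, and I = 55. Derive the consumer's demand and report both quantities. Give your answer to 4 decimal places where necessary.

Set MRS = p_x/p_y: 10·x^(−1/2) = p_x/p_y.
Thus x* = (10·p_y/p_x)² — independent of I — with the rest of income spent on y.
Plugging in: x* = (10·1.8/14)² = 1.6531, y* = 17.6984.

x* = 1.6531, y* = 17.6984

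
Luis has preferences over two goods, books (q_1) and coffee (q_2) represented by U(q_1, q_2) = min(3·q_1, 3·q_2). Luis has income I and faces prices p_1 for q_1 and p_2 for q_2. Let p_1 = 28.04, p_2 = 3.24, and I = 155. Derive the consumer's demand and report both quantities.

q_1* = 4.9552, q_2* = 4.9552

With perfect complements, no substitution: consume in ratio q_1:q_2 = 3:3.
Budget: p_1·q_1 + p_2·q_1 = I, so (3·p_1 + 3·p_2)·q_1 = 3·I.
Demand: q_1*(p_1,p_2,I) = 3·I/(3·p_1 + 3·p_2), q_2* = 3·I/(3·p_1 + 3·p_2).
Here 3·28.04 + 3·3.24 = 93.84, giving q_1* = 4.9552 and q_2* = 4.9552.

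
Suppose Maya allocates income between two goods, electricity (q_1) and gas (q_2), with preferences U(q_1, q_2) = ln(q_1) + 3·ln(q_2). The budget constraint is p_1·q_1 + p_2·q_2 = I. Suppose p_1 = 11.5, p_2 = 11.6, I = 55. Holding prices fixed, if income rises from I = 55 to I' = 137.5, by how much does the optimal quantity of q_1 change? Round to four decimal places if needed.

Δq_1* = 1.7935

The MRS is (1/3)·q_2/q_1. Set MRS = p_1/p_2.
So p_2·q_2 = 3·p_1·q_1; combined with the budget, a share 0.25 of income goes to q_1.
Demand: q_1*(p_1,p_2,I) = 0.25·I/p_1 and q_2* = 0.75·I/p_2.
At p_1=11.5, p_2=11.6, I=55: q_1* = 0.25·55/11.5 = 1.1957.
At I' = 137.5: q_1* = 2.9891. Change: 2.9891 − 1.1957 = 1.7935.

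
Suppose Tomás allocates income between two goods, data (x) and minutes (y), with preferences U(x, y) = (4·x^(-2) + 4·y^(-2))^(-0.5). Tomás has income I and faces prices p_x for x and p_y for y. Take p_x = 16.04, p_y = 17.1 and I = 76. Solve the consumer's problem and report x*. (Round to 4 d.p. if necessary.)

From the CES first-order condition, (y/x)^(3) = p_x/p_y.
Hence y/x = (p_x/p_y)^(1/(3)), i.e. raised to the 1/3 power.
Substitute y = (y/x)·x into the budget: x* = I/(p_x + p_y·(y/x)).
Numerically y/x = 0.978895, so x* = 76/(16.04 + 17.1·0.978895) = 2.3186.

x* = 2.3186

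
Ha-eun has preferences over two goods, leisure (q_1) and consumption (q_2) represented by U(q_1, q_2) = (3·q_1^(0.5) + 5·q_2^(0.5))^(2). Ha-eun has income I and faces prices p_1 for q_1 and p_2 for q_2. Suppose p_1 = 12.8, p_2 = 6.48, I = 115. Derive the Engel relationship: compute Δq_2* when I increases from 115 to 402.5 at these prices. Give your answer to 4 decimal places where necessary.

Δq_2* = 37.5278

MRS = MU_q_1/MU_q_2 = (3/5)·(q_2/q_1)^(0.5). Set equal to p_1/p_2.
Hence q_2/q_1 = ((5/3)·p_1/p_2)^(1/(0.5)), i.e. raised to the 2 power.
With the ratio pinned down, the budget gives q_1* = I/(p_1 + p_2·(q_2/q_1)) and q_2* = (q_2/q_1)·q_1*.
Numerically q_2/q_1 = 10.838456, so q_1* = 115/(12.8 + 6.48·10.838456) = 1.385 and q_2* = 10.838456·1.385 = 15.0111.
At I' = 402.5: q_2* = 52.539. Change: 52.539 − 15.0111 = 37.5278.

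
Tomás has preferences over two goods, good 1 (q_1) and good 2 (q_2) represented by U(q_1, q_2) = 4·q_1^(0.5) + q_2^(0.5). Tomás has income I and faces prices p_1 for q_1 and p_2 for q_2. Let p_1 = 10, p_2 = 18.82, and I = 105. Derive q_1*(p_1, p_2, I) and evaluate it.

q_1* = 10.1625

With the ratio pinned down, the budget gives q_1* = I/(p_1 + p_2·(q_2/q_1)) and q_2* = (q_2/q_1)·q_1*.
Numerically q_2/q_1 = 0.017646, so q_1* = 105/(10 + 18.82·0.017646) = 10.1625.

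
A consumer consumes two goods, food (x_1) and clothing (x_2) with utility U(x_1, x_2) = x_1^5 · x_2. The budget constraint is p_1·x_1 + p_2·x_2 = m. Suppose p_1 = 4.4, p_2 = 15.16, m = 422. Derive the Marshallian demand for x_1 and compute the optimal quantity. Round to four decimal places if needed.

Tangency: MRS = 5·x_2/x_1 = p_1/p_2.
Rearranging, p_2·x_2 = (1/5)·p_1·x_1. Substituting into the budget gives p_1·x_1·(1 + (1/5)) = m.
Demand: x_1*(p_1,p_2,m) = 5/6·m/p_1 and x_2* = 1/6·m/p_2.
At p_1=4.4, p_2=15.16, m=422: x_1* = 5/6·422/4.4 = 79.9242.

x_1* = 79.9242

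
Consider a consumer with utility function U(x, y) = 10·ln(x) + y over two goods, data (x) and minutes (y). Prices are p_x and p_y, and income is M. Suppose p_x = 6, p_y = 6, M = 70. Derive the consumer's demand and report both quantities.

Set MRS = p_x/p_y: (10/x)/1 = p_x/p_y.
So x*(p_x,p_y) = 10·p_y/p_x, independent of income; and y* = (M − 10·p_y)/p_y.
At the given prices: x* = 10·6/6 = 10, and y* = 1.6667.

x* = 10, y* = 1.6667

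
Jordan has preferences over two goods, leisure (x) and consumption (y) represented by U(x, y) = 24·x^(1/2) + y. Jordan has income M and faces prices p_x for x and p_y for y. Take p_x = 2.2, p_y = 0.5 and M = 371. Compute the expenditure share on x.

Solve: √x = 12·p_y/p_x, so x*(p_x,p_y) = (12·p_y/p_x)², and y* = (M − p_x·x*)/p_y.
Plugging in: x* = (12·0.5/2.2)² = 7.438, y* = 709.2727.
Expenditure on x: 2.2·7.438 = 16.3636; share = 0.0441.

share on x = 0.0441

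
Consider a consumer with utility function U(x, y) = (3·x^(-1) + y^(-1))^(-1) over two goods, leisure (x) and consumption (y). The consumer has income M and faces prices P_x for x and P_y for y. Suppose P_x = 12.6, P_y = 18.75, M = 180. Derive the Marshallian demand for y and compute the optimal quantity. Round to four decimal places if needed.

y* = 3.9672

From the CES first-order condition, 3·(y/x)^(2) = P_x/P_y.
Hence y/x = ((1/3)·P_x/P_y)^(1/(2)), i.e. raised to the 0.5 power.
With the ratio pinned down, the budget gives x* = M/(P_x + P_y·(y/x)) and y* = (y/x)·x*.
Numerically y/x = 0.473286, so x* = 180/(12.6 + 18.75·0.473286) = 8.3822 and y* = 0.473286·8.3822 = 3.9672.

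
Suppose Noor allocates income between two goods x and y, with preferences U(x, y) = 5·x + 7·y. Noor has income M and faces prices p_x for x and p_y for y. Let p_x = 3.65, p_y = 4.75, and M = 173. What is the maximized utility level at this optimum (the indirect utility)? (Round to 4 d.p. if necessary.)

Linear utility — the consumer picks whichever good has higher MU/price: 5/3.65 = 1.3699 vs 7/4.75 = 1.4737.
y gives more utility per dollar, so spend all income on y: y* = M/p_y, x* = 0.
Numerically: x* = 0, y* = 36.4211.
Utility at the optimum: U(0, 36.4211) = 254.9474.

V = 254.9474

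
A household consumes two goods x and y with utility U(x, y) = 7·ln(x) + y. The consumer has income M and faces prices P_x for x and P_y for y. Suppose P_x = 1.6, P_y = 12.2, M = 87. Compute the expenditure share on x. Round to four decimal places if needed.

share on x = 0.9816

So x*(P_x,P_y) = 7·P_y/P_x, independent of income; and y* = (M − 7·P_y)/P_y.
At the given prices: x* = 7·12.2/1.6 = 53.375, and y* = 0.1311.
Expenditure on x: 1.6·53.375 = 85.4; share = 0.9816.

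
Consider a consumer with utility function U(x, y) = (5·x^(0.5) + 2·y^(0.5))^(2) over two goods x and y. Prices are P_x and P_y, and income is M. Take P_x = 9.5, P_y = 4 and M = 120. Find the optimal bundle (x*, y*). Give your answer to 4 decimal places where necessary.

From the CES first-order condition, (5/2)·(y/x)^(0.5) = P_x/P_y.
Hence y/x = ((2/5)·P_x/P_y)^(1/(0.5)), i.e. raised to the 2 power.
With the ratio pinned down, the budget gives x* = M/(P_x + P_y·(y/x)) and y* = (y/x)·x*.
Numerically y/x = 0.9025, so x* = 120/(9.5 + 4·0.9025) = 9.1533 and y* = 0.9025·9.1533 = 8.2609.

x* = 9.1533, y* = 8.2609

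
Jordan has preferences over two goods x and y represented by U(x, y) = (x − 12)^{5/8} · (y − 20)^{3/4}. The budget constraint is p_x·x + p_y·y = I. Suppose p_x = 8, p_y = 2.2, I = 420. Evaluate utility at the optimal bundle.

V = 135.5654

MRS = (5/6)·(y−20)/(x−12). Tangency with p_x/p_y gives y−20 = (6/5)·(p_x/p_y)·(x−12).
After buying the subsistence bundle (12, 20), a share 5/11 of the remaining income goes to x: x* = 12 + 5/11·(I − 12p_x − 20p_y)/p_x.
Discretionary income = 420 − 12·8 − 20·2.2 = 280; x* = 12 + 5/11·280/8 = 27.9091; y* = 20 + 6/11·280/2.2 = 89.4215.
Utility at the optimum: U(27.9091, 89.4215) = 135.5654.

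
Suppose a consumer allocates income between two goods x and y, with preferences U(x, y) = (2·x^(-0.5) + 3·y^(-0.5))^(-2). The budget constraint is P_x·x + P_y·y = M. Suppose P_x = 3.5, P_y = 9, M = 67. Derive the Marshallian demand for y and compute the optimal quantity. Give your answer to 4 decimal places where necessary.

From the CES first-order condition, (2/3)·(y/x)^(1.5) = P_x/P_y.
Solve for the ratio: y/x = [(3/2)·P_x/P_y]^(2/3).
With the ratio pinned down, the budget gives x* = M/(P_x + P_y·(y/x)) and y* = (y/x)·x*.
Numerically y/x = 0.698143, so x* = 67/(3.5 + 9·0.698143) = 6.8484 and y* = 0.698143·6.8484 = 4.7812.

y* = 4.7812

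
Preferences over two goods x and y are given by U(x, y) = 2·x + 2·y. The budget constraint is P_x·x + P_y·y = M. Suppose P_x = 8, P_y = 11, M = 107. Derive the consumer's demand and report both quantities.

x* = 13.375, y* = 0

x gives more utility per dollar, so spend all income on x: x* = M/P_x, y* = 0.
Numerically: x* = 13.375, y* = 0.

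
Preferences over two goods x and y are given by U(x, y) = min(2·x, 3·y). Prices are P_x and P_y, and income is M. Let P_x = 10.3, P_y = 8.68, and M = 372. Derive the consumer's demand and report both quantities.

x* = 23.1247, y* = 15.4165

Demand: x*(P_x,P_y,M) = 3·M/(3·P_x + 2·P_y), y* = 2·M/(3·P_x + 2·P_y).
Here 3·10.3 + 2·8.68 = 48.26, giving x* = 23.1247 and y* = 15.4165.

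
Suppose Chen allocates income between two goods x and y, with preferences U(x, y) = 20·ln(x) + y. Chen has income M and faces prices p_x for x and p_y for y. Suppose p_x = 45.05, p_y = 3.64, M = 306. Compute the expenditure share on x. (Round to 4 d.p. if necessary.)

share on x = 0.2379

Set MRS = p_x/p_y: (20/x)/1 = p_x/p_y.
So x*(p_x,p_y) = 20·p_y/p_x, independent of income; and y* = (M − 20·p_y)/p_y.
At the given prices: x* = 20·3.64/45.05 = 1.616, and y* = 64.0659.
Expenditure on x: 45.05·1.616 = 72.8; share = 0.2379.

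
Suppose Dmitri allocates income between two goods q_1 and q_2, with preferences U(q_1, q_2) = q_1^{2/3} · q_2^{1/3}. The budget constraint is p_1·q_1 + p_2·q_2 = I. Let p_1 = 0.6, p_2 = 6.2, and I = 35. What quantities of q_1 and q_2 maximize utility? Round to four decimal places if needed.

Tangency: MRS = 2·q_2/q_1 = p_1/p_2.
So 2/3·p_2·q_2 = 1/3·p_1·q_1; combined with the budget, a share 2/3 of income goes to q_1.
Demand: q_1*(p_1,p_2,I) = 2/3·I/p_1 and q_2* = 1/3·I/p_2.
At p_1=0.6, p_2=6.2, I=35: q_1* = 2/3·35/0.6 = 38.8889, q_2* = 1.8817.

q_1* = 38.8889, q_2* = 1.8817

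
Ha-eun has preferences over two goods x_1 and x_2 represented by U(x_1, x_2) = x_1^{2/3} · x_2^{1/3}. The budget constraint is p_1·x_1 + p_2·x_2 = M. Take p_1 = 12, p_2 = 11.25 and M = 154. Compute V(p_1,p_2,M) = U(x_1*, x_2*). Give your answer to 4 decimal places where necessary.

V = 6.9382

Tangency: MRS = 2·x_2/x_1 = p_1/p_2.
So 2/3·p_2·x_2 = 1/3·p_1·x_1; combined with the budget, a share 2/3 of income goes to x_1.
Demand: x_1*(p_1,p_2,M) = 2/3·M/p_1 and x_2* = 1/3·M/p_2.
At p_1=12, p_2=11.25, M=154: x_1* = 2/3·154/12 = 8.5556, x_2* = 4.563.
Utility at the optimum: U(8.5556, 4.563) = 6.9382.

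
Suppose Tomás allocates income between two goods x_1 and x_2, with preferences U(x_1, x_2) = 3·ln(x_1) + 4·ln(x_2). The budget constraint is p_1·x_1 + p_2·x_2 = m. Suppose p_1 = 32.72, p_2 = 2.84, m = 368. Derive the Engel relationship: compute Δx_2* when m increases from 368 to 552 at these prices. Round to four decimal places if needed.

The MRS is (3/4)·x_2/x_1. Set MRS = p_1/p_2.
Rearranging, p_2·x_2 = (4/3)·p_1·x_1. Substituting into the budget gives p_1·x_1·(1 + (4/3)) = m.
Demand: x_1*(p_1,p_2,m) = 3/7·m/p_1 and x_2* = 4/7·m/p_2.
At p_1=32.72, p_2=2.84, m=368: x_2* = 4/7·368/2.84 = 74.0443.
At m' = 552: x_2* = 111.0664. Change: 111.0664 − 74.0443 = 37.0221.

Δx_2* = 37.0221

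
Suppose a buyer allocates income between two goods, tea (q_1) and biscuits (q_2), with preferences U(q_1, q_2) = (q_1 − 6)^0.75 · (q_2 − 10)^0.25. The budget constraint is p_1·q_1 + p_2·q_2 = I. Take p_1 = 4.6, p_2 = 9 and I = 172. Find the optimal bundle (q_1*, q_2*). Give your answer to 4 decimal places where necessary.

After buying the subsistence bundle (6, 10), a share 0.75 of the remaining income goes to q_1: q_1* = 6 + 0.75·(I − 6p_1 − 10p_2)/p_1.
Discretionary income = 172 − 6·4.6 − 10·9 = 54.4; q_1* = 6 + 0.75·54.4/4.6 = 14.8696; q_2* = 10 + 0.25·54.4/9 = 11.5111.

q_1* = 14.8696, q_2* = 11.5111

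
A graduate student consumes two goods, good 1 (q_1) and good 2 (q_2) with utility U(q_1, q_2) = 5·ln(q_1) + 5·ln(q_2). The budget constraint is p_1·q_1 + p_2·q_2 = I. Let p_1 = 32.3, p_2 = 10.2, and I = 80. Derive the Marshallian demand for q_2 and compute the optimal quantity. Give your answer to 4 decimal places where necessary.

Demand: q_1*(p_1,p_2,I) = 0.5·I/p_1 and q_2* = 0.5·I/p_2.
At p_1=32.3, p_2=10.2, I=80: q_2* = 0.5·80/10.2 = 3.9216.

q_2* = 3.9216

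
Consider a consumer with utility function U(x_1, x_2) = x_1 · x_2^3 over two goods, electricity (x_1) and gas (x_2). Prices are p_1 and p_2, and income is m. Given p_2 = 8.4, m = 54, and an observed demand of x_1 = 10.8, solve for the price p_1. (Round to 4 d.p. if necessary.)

The MRS is (1/3)·x_2/x_1. Set MRS = p_1/p_2.
So p_2·x_2 = 3·p_1·x_1; combined with the budget, a share 0.25 of income goes to x_1.
Demand: x_1*(p_1,p_2,m) = 0.25·m/p_1 and x_2* = 0.75·m/p_2.
Set x_1* = 10.8 in the demand function and solve for p_1: p_1 = 1.25.

p_1 = 1.25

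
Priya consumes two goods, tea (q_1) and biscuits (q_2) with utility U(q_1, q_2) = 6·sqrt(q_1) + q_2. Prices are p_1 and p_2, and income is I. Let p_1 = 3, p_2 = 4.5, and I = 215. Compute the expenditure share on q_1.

share on q_1 = 0.2826

Utility is quasi-linear in q_2; the FOC for q_1 is 3/√q_1 = p_1/p_2.
Thus q_1* = (3·p_2/p_1)² — independent of I — with the rest of income spent on q_2.
Plugging in: q_1* = (3·4.5/3)² = 20.25, q_2* = 34.2778.
Expenditure on q_1: 3·20.25 = 60.75; share = 0.2826.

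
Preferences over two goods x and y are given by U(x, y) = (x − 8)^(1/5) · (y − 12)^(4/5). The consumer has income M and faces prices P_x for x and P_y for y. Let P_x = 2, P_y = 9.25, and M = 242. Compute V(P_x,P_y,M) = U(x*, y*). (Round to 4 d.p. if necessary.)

V = 10.239

MRS = (1/4)·(y−12)/(x−8). Tangency with P_x/P_y gives y−12 = 4·(P_x/P_y)·(x−8).
After buying the subsistence bundle (8, 12), a share 0.2 of the remaining income goes to x: x* = 8 + 0.2·(M − 8P_x − 12P_y)/P_x.
Discretionary income = 242 − 8·2 − 12·9.25 = 115; x* = 8 + 0.2·115/2 = 19.5; y* = 12 + 0.8·115/9.25 = 21.9459.
Utility at the optimum: U(19.5, 21.9459) = 10.239.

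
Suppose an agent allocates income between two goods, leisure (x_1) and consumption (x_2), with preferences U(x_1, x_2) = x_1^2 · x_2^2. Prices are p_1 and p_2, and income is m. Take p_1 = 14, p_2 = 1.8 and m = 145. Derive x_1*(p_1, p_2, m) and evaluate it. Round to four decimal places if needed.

x_1* = 5.1786

Tangency: MRS = x_2/x_1 = p_1/p_2.
So 2·p_2·x_2 = 2·p_1·x_1; combined with the budget, a share 0.5 of income goes to x_1.
Demand: x_1*(p_1,p_2,m) = 0.5·m/p_1 and x_2* = 0.5·m/p_2.
At p_1=14, p_2=1.8, m=145: x_1* = 0.5·145/14 = 5.1786.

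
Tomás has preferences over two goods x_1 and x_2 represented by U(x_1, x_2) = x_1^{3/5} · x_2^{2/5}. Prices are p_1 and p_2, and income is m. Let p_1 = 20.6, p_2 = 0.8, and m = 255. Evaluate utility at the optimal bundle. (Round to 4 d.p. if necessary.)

Tangency: MRS = (3/2)·x_2/x_1 = p_1/p_2.
So 0.6·p_2·x_2 = 0.4·p_1·x_1; combined with the budget, a share 0.6 of income goes to x_1.
Demand: x_1*(p_1,p_2,m) = 0.6·m/p_1 and x_2* = 0.4·m/p_2.
At p_1=20.6, p_2=0.8, m=255: x_1* = 0.6·255/20.6 = 7.4272, x_2* = 127.5.
Utility at the optimum: U(7.4272, 127.5) = 23.1579.

V = 23.1579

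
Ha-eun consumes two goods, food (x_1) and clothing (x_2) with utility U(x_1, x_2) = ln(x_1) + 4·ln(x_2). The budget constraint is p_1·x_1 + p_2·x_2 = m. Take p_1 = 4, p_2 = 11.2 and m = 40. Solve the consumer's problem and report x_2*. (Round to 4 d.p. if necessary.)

x_2* = 2.8571

Demand: x_1*(p_1,p_2,m) = 0.2·m/p_1 and x_2* = 0.8·m/p_2.
At p_1=4, p_2=11.2, m=40: x_2* = 0.8·40/11.2 = 2.8571.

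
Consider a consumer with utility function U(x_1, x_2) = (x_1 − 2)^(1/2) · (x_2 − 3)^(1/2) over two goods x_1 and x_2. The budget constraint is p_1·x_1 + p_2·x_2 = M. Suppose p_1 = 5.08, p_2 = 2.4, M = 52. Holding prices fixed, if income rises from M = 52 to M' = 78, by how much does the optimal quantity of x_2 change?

Δx_2* = 5.4167

This is Cobb-Douglas in (x_1−2, x_2−3): tangency gives 0.5·p_2·(x_2−3) = 0.5·p_1·(x_1−2).
After buying the subsistence bundle (2, 3), a share 0.5 of the remaining income goes to x_1: x_1* = 2 + 0.5·(M − 2p_1 − 3p_2)/p_1.
Discretionary income = 52 − 2·5.08 − 3·2.4 = 34.64; x_2* = 3 + 0.5·34.64/2.4 = 10.2167.
At M' = 78: x_2* = 15.6333. Change: 15.6333 − 10.2167 = 5.4167.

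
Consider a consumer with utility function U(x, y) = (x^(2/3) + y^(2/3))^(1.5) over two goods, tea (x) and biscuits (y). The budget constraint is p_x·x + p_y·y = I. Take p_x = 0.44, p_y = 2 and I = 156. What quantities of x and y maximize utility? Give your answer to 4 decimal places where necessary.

From the CES first-order condition, (y/x)^(1/3) = p_x/p_y.
Hence y/x = (p_x/p_y)^(1/(1/3)), i.e. raised to the 3 power.
Substitute y = (y/x)·x into the budget: x* = I/(p_x + p_y·(y/x)).
Numerically y/x = 0.010648, so x* = 156/(0.44 + 2·0.010648) = 338.1777 and y* = 0.010648·338.1777 = 3.6009.

x* = 338.1777, y* = 3.6009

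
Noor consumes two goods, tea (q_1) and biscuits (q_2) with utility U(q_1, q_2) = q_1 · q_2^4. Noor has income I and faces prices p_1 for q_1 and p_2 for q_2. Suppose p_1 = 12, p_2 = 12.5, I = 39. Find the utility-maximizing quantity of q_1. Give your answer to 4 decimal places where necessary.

q_1* = 0.65

Tangency: MRS = (1/4)·q_2/q_1 = p_1/p_2.
So p_2·q_2 = 4·p_1·q_1; combined with the budget, a share 0.2 of income goes to q_1.
Demand: q_1*(p_1,p_2,I) = 0.2·I/p_1 and q_2* = 0.8·I/p_2.
At p_1=12, p_2=12.5, I=39: q_1* = 0.2·39/12 = 0.65.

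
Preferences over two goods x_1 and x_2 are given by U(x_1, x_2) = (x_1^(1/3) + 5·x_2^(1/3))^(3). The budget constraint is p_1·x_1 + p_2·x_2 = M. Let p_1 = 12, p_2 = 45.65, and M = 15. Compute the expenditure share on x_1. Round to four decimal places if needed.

Substitute x_2 = (x_2/x_1)·x_1 into the budget: x_1* = M/(p_1 + p_2·(x_2/x_1)).
Numerically x_2/x_1 = 1.506835, so x_1* = 15/(12 + 45.65·1.506835) = 0.1857 and x_2* = 1.506835·0.1857 = 0.2798.
Expenditure on x_1: 12·0.1857 = 2.2281; share = 0.1485.

share on x_1 = 0.1485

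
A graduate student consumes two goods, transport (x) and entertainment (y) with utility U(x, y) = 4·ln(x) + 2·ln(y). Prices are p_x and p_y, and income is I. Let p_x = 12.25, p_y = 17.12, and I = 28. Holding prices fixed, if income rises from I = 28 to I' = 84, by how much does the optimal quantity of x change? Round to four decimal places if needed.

Δx* = 3.0476

At p_x=12.25, p_y=17.12, I=28: x* = 2/3·28/12.25 = 1.5238.
At I' = 84: x* = 4.5714. Change: 4.5714 − 1.5238 = 3.0476.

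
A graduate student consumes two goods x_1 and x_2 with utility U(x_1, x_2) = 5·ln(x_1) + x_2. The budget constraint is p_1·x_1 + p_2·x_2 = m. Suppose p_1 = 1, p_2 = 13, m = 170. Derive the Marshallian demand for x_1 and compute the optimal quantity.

MU_x_1 = 5/x_1, MU_x_2 = 1. Tangency: 5/x_1 = p_1/p_2.
So x_1*(p_1,p_2) = 5·p_2/p_1, independent of income; and x_2* = (m − 5·p_2)/p_2.
At the given prices: x_1* = 5·13/1 = 65.

x_1* = 65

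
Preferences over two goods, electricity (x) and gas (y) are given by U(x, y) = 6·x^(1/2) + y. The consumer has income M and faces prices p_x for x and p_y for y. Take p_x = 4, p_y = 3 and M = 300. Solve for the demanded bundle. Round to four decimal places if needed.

x* = 5.0625, y* = 93.25

Solve: √x = 3·p_y/p_x, so x*(p_x,p_y) = (3·p_y/p_x)², and y* = (M − p_x·x*)/p_y.
Plugging in: x* = (3·3/4)² = 5.0625, y* = 93.25.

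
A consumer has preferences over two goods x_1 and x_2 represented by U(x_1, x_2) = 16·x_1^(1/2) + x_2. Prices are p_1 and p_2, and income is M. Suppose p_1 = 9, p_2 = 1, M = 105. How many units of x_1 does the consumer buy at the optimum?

MU_x_1 = 8/√x_1, MU_x_2 = 1. Tangency: 8/√x_1 = p_1/p_2.
Thus x_1* = (8·p_2/p_1)² — independent of M — with the rest of income spent on x_2.
Plugging in: x_1* = (8·1/9)² = 0.7901.

x_1* = 0.7901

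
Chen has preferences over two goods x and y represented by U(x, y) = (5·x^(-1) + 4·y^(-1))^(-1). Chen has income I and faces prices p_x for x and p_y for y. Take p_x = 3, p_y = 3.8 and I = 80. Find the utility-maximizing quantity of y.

Numerically y/x = 0.794719, so x* = 80/(3 + 3.8·0.794719) = 13.2892 and y* = 0.794719·13.2892 = 10.5612.

y* = 10.5612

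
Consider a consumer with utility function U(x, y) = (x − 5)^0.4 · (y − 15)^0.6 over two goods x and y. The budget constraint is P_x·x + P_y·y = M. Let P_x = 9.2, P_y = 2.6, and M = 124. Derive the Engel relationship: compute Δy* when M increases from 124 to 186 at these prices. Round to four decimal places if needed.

Let x' = x−5, y' = y−15. MRS = (2/3)·y'/x' = P_x/P_y.
Substituting into the budget: x* = 5 + 0.4·(M − 5·P_x − 15·P_y)/P_x, and y* = 15 + 0.6·(…)/P_y.
Discretionary income = 124 − 5·9.2 − 15·2.6 = 39; y* = 15 + 0.6·39/2.6 = 24.
At M' = 186: y* = 38.3077. Change: 38.3077 − 24 = 14.3077.

Δy* = 14.3077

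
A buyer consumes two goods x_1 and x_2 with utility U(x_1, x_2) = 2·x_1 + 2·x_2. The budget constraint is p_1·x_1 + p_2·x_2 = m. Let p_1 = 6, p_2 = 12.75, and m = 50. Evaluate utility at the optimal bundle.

Numerically: x_1* = 8.3333, x_2* = 0.
Utility at the optimum: U(8.3333, 0) = 16.6667.

V = 16.6667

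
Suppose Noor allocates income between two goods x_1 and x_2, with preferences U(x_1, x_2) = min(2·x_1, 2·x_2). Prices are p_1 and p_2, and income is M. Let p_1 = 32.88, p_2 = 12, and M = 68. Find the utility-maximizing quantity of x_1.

x_1* = 1.5152

Leontief preferences: the optimum is at the kink where x_1/2 = x_2/2, i.e. x_2 = x_1.
Budget: p_1·x_1 + p_2·x_1 = M, so (2·p_1 + 2·p_2)·x_1 = 2·M.
Demand: x_1*(p_1,p_2,M) = 2·M/(2·p_1 + 2·p_2), x_2* = 2·M/(2·p_1 + 2·p_2).
Here 2·32.88 + 2·12 = 89.76, giving x_1* = 1.5152.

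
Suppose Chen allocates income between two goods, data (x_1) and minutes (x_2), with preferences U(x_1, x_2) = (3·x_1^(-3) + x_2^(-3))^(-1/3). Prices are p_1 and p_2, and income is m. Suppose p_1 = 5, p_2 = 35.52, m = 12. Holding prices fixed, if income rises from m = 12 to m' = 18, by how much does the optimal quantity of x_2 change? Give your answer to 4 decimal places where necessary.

Δx_2* = 0.1297

From the CES first-order condition, 3·(x_2/x_1)^(4) = p_1/p_2.
Solve for the ratio: x_2/x_1 = [(1/3)·p_1/p_2]^(0.25).
With the ratio pinned down, the budget gives x_1* = m/(p_1 + p_2·(x_2/x_1)) and x_2* = (x_2/x_1)·x_1*.
Numerically x_2/x_1 = 0.465419, so x_1* = 12/(5 + 35.52·0.465419) = 0.5573 and x_2* = 0.465419·0.5573 = 0.2594.
At m' = 18: x_2* = 0.3891. Change: 0.3891 − 0.2594 = 0.1297.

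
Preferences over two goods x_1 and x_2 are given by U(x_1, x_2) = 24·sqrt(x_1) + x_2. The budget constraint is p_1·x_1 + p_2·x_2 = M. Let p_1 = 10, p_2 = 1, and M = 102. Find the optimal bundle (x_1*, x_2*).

x_1* = 1.44, x_2* = 87.6

Utility is quasi-linear in x_2; the FOC for x_1 is 12/√x_1 = p_1/p_2.
Solve: √x_1 = 12·p_2/p_1, so x_1*(p_1,p_2) = (12·p_2/p_1)², and x_2* = (M − p_1·x_1*)/p_2.
Plugging in: x_1* = (12·1/10)² = 1.44, x_2* = 87.6.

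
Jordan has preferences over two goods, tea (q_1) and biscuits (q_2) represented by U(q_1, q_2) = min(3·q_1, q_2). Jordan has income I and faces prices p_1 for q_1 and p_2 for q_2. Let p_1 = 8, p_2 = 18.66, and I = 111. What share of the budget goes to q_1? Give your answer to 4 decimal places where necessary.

Leontief preferences: the optimum is at the kink where q_1/1 = q_2/3, i.e. q_2 = 3·q_1.
Budget: p_1·q_1 + p_2·3·q_1 = I, so (p_1 + 3·p_2)·q_1 = I.
Demand: q_1*(p_1,p_2,I) = I/(p_1 + 3·p_2), q_2* = 3·I/(p_1 + 3·p_2).
Here 8 + 3·18.66 = 63.98, giving q_1* = 1.7349 and q_2* = 5.2048.
Expenditure on q_1: 8·1.7349 = 13.8793; share = 0.125.

share on q_1 = 0.125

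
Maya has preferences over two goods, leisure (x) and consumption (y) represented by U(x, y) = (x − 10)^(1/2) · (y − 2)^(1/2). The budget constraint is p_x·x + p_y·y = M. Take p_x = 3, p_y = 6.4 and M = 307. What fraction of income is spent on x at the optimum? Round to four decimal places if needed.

share on x = 0.528

This is Cobb-Douglas in (x−10, y−2): tangency gives 0.5·p_y·(y−2) = 0.5·p_x·(x−10).
After buying the subsistence bundle (10, 2), a share 0.5 of the remaining income goes to x: x* = 10 + 0.5·(M − 10p_x − 2p_y)/p_x.
Discretionary income = 307 − 10·3 − 2·6.4 = 264.2; x* = 10 + 0.5·264.2/3 = 54.0333; y* = 2 + 0.5·264.2/6.4 = 22.6406.
Expenditure on x: 3·54.0333 = 162.1; share = 0.528.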